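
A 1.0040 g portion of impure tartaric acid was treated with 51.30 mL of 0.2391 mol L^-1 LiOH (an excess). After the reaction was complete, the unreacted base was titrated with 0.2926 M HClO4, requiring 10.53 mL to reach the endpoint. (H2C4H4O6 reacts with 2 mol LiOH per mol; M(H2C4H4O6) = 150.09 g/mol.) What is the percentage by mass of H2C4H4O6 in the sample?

Total n(LiOH) added = 0.2391 x 0.05130 = 0.01227 mol.
n(HClO4) used = 0.2926 x 0.01053 = 0.003081 mol, which equals the excess n(LiOH).
So n(LiOH) consumed by the sample = 0.01227 - 0.003081 = 0.009185 mol.
n(H2C4H4O6) = 0.009185 / 2 = 0.004592 mol.
mass H2C4H4O6 = 0.004592 x 150.09 = 0.6893 g, so %H2C4H4O6 = 0.6893/1.0040 x 100 = 68.7%.

68.7%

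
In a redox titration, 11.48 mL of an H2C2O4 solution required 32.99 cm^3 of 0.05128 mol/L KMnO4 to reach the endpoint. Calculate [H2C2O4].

0.368 M

n(KMnO4) = 0.05128 x 0.03299 = 0.001692 mol.
From the balanced equation, 2 mol KMnO4 reacts with 5 mol H2C2O4, so n(H2C2O4) = 0.001692 x 5/2 = 0.004229 mol.
[H2C2O4] = 0.004229 / 0.01148 L = 0.368 M.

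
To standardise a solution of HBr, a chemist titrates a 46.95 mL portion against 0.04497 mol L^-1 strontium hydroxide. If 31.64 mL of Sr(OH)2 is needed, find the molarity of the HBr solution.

0.0606 M

n(Sr(OH)2) delivered = 0.04497 x 0.03164 = 0.001423 mol.
The reaction is 2 HBr + 1 Sr(OH)2, so n(HBr) = 0.001423 x 2/1 = 0.002846 mol.
[HBr] = 0.002846 mol / 0.04695 L = 0.0606 M.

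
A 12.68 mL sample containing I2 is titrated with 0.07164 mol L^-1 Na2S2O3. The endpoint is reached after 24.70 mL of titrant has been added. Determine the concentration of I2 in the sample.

n(Na2S2O3) = 0.07164 x 0.02470 = 0.001770 mol.
From the balanced equation, 2 mol Na2S2O3 reacts with 1 mol I2, so n(I2) = 0.001770 x 1/2 = 0.0008848 mol.
[I2] = 0.0008848 / 0.01268 L = 0.0698 M.

0.0698 M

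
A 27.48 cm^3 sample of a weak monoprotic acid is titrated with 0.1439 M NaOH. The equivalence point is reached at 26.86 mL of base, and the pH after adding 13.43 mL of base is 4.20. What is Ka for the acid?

13.43 mL is half of the equivalence volume, so this is the half-equivalence point where [HA] = [A^-].
At half-equivalence pH = pKa, so pKa = 4.20.
Ka = 10^(-4.20) = 6.3 x 10^-5.

6.3 x 10^-5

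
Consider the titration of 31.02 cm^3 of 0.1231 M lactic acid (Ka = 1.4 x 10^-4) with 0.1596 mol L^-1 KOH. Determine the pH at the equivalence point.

8.35

n(HC3H5O3) = 0.1231 x 0.03102 = 0.003819 mol; V(KOH) at equivalence = 0.003819/0.1596 = 0.02393 L.
At equivalence all the acid is converted to C3H5O3-; total volume = 0.03102 + 0.02393 = 0.05495 L, so [C3H5O3-] = 0.003819/0.05495 = 0.06950 M.
Kb = Kw/Ka = 1.0e-14 / 1.4 x 10^-4 = 7.14e-11.
[OH^-] = sqrt(Kb x [C3H5O3-]) = sqrt(7.14e-11 x 0.06950) = 2.23e-6 M.
pOH = 5.65, so pH = 14.00 - 5.65 = 8.35.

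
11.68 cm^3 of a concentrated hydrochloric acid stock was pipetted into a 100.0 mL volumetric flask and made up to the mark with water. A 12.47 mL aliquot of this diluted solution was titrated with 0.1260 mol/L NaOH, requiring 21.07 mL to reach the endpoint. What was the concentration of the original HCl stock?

n(NaOH) = 0.1260 x 0.02107 = 0.002655 mol.
n(HCl) in the aliquot = 0.002655 mol.
[diluted HCl] = 0.002655 / 0.01247 = 0.2129 M.
Dilution factor = 100.0/11.68 = 8.562, so [stock] = 0.2129 x 8.562 = 1.82 M.

1.82 M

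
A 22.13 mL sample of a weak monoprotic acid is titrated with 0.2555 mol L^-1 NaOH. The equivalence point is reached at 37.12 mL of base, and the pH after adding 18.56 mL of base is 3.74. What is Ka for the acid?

18.56 mL is half of the equivalence volume, so this is the half-equivalence point where [HA] = [A^-].
At half-equivalence pH = pKa, so pKa = 3.74.
Ka = 10^(-3.74) = 1.8 x 10^-4.

1.8 x 10^-4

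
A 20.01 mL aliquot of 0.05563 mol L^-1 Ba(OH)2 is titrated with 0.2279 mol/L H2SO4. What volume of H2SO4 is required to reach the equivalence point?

n(Ba(OH)2) = 0.05563 mol/L x 0.02001 L = 0.001113 mol.
At equivalence n(H2SO4) = n(Ba(OH)2) = 0.001113 mol.
V(H2SO4) = 0.001113 / 0.2279 = 0.004884 L = 4.88 mL.

4.88 mL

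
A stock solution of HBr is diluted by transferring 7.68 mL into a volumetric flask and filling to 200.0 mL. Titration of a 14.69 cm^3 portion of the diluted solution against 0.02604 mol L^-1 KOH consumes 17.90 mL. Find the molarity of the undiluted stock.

n(KOH) = 0.02604 x 0.01790 = 0.0004661 mol.
n(HBr) in the aliquot = 0.0004661 mol.
[diluted HBr] = 0.0004661 / 0.01469 = 0.03173 M.
Dilution factor = 200.0/7.680 = 26.04, so [stock] = 0.03173 x 26.04 = 0.826 M.

0.826 M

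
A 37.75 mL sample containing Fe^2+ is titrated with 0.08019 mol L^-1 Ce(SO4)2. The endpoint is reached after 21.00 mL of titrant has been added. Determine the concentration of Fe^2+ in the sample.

n(Ce(SO4)2) = 0.08019 x 0.02100 = 0.001684 mol.
From the balanced equation, 1 mol Ce(SO4)2 reacts with 1 mol Fe^2+, so n(Fe^2+) = 0.001684 x 1/1 = 0.001684 mol.
[Fe^2+] = 0.001684 / 0.03775 L = 0.0446 M.

0.0446 M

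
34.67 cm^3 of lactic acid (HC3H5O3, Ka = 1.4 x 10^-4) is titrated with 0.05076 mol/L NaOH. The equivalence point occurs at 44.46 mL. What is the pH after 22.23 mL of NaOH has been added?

22.23 mL is exactly half the equivalence volume (44.46/2), i.e. the half-equivalence point.
There, n(HA) = n(A^-), so pH = pKa = -log(1.4 x 10^-4) = 3.85.

3.85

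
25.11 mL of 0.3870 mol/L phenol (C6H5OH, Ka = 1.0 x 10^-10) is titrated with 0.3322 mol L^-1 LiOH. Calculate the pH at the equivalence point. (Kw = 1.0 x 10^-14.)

11.63

n(C6H5OH) = 0.3870 x 0.02511 = 0.009718 mol; V(LiOH) at equivalence = 0.009718/0.3322 = 0.02925 L.
At equivalence all the acid is converted to C6H5O-; total volume = 0.02511 + 0.02925 = 0.05436 L, so [C6H5O-] = 0.009718/0.05436 = 0.1788 M.
Kb = Kw/Ka = 1.0e-14 / 1.0 x 10^-10 = 0.000100.
[OH^-] = sqrt(Kb x [C6H5O-]) = sqrt(0.000100 x 0.1788) = 0.00423 M.
pOH = 2.37, so pH = 14.00 - 2.37 = 11.63.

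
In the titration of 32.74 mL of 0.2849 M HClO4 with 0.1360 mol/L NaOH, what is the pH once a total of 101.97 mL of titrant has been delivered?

12.53

n(acid) = 0.2849 x 0.03274 = 0.009328 mol; n(NaOH) added = 0.1360 x 0.1020 = 0.01387 mol.
Base is in excess by 0.01387 - 0.009328 = 0.004540 mol in a total volume of 0.1347 L.
[OH^-] = 0.004540/0.1347 = 0.03370 M, so pOH = 1.47 and pH = 14.00 - 1.47 = 12.53.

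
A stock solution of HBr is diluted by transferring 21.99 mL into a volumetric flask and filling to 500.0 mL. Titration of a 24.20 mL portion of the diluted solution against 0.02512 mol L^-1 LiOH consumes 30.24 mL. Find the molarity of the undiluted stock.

0.714 M

n(LiOH) = 0.02512 x 0.03024 = 0.0007596 mol.
n(HBr) in the aliquot = 0.0007596 mol.
[diluted HBr] = 0.0007596 / 0.02420 = 0.03139 M.
Dilution factor = 500.0/21.99 = 22.74, so [stock] = 0.03139 x 22.74 = 0.714 M.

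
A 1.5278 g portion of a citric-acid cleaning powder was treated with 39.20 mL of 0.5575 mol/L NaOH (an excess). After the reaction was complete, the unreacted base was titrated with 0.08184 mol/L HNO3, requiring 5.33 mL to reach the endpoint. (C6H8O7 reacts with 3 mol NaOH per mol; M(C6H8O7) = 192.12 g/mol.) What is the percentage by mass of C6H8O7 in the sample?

89.8%

Total n(NaOH) added = 0.5575 x 0.03920 = 0.02185 mol.
n(HNO3) used = 0.08184 x 0.005330 = 0.0004362 mol, which equals the excess n(NaOH).
So n(NaOH) consumed by the sample = 0.02185 - 0.0004362 = 0.02142 mol.
n(C6H8O7) = 0.02142 / 3 = 0.007139 mol.
mass C6H8O7 = 0.007139 x 192.12 = 1.372 g, so %C6H8O7 = 1.372/1.5278 x 100 = 89.8%.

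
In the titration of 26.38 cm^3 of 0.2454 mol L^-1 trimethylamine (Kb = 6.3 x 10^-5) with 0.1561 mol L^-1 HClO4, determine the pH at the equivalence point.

n((CH3)3N) = 0.2454 x 0.02638 = 0.006474 mol; V(HClO4) at equivalence = 0.006474/0.1561 = 0.04147 L.
At equivalence the base is fully converted to (CH3)3NH+; total volume = 0.06785 L, so [(CH3)3NH+] = 0.006474/0.06785 = 0.09541 M.
Ka((CH3)3NH+) = Kw/Kb = 1.0e-14 / 6.3 x 10^-5 = 1.59e-10.
[H^+] = sqrt(Ka x [(CH3)3NH+]) = sqrt(1.59e-10 x 0.09541) = 3.89e-6 M.
pH = -log(3.89e-6) = 5.41.

5.41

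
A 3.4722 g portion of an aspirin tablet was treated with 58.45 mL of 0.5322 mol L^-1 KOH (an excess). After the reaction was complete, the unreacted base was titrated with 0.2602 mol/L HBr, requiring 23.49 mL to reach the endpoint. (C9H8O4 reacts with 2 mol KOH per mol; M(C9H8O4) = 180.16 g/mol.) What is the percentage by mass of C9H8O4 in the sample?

64.8%

Total n(KOH) added = 0.5322 x 0.05845 = 0.03111 mol.
n(HBr) used = 0.2602 x 0.02349 = 0.006112 mol, which equals the excess n(KOH).
So n(KOH) consumed by the sample = 0.03111 - 0.006112 = 0.02499 mol.
n(C9H8O4) = 0.02499 / 2 = 0.01250 mol.
mass C9H8O4 = 0.01250 x 180.16 = 2.252 g, so %C9H8O4 = 2.252/3.4722 x 100 = 64.8%.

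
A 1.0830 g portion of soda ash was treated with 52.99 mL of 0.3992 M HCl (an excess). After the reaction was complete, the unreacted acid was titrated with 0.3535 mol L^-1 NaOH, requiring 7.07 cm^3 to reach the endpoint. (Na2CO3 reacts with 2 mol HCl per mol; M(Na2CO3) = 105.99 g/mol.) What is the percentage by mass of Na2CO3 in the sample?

Total n(HCl) added = 0.3992 x 0.05299 = 0.02115 mol.
n(NaOH) used = 0.3535 x 0.007070 = 0.002499 mol, which equals the excess n(HCl).
So n(HCl) consumed by the sample = 0.02115 - 0.002499 = 0.01865 mol.
n(Na2CO3) = 0.01865 / 2 = 0.009327 mol.
mass Na2CO3 = 0.009327 x 105.99 = 0.9886 g, so %Na2CO3 = 0.9886/1.0830 x 100 = 91.3%.

91.3%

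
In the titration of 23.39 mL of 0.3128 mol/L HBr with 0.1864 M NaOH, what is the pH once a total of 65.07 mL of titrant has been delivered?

12.74

n(acid) = 0.3128 x 0.02339 = 0.007316 mol; n(NaOH) added = 0.1864 x 0.06507 = 0.01213 mol.
Base is in excess by 0.01213 - 0.007316 = 0.004813 mol in a total volume of 0.08846 L.
[OH^-] = 0.004813/0.08846 = 0.05440 M, so pOH = 1.26 and pH = 14.00 - 1.26 = 12.74.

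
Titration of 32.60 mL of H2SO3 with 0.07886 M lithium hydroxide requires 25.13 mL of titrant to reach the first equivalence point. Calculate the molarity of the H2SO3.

n(LiOH) = 0.07886 x 0.02513 = 0.001982 mol.
At the first equivalence point, 1 mol OH^- react per mol H2SO3, so n(H2SO3) = 0.001982 / 1 = 0.001982 mol.
[H2SO3] = 0.001982 / 0.03260 L = 0.0608 M.

0.0608 M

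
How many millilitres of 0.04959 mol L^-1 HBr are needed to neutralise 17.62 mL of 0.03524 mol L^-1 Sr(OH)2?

n(Sr(OH)2) = 0.03524 mol/L x 0.01762 L = 0.0006209 mol.
The neutralisation is 1 Sr(OH)2 : 2 HBr, so n(HBr) = 0.0006209 x 2/1 = 0.001242 mol.
V(HBr) = 0.001242 / 0.04959 = 0.02504 L = 25.0 mL.

25.0 mL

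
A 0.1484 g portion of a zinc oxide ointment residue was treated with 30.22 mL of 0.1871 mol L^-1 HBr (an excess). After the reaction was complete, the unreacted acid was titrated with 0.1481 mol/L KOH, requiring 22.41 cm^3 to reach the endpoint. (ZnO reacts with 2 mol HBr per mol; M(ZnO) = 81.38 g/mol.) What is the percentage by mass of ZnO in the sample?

64.0%

Total n(HBr) added = 0.1871 x 0.03022 = 0.005654 mol.
n(KOH) used = 0.1481 x 0.02241 = 0.003319 mol, which equals the excess n(HBr).
So n(HBr) consumed by the sample = 0.005654 - 0.003319 = 0.002335 mol.
n(ZnO) = 0.002335 / 2 = 0.001168 mol.
mass ZnO = 0.001168 x 81.38 = 0.09502 g, so %ZnO = 0.09502/0.1484 x 100 = 64.0%.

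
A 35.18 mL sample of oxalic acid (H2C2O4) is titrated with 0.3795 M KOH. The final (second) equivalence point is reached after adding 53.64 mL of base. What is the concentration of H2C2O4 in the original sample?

0.289 M

n(KOH) = 0.3795 x 0.05364 = 0.02036 mol.
At the final (second) equivalence point, 2 mol OH^- react per mol H2C2O4, so n(H2C2O4) = 0.02036 / 2 = 0.01018 mol.
[H2C2O4] = 0.01018 / 0.03518 L = 0.289 M.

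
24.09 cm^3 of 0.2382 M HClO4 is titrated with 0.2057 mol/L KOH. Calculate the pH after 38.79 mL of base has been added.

n(acid) = 0.2382 x 0.02409 = 0.005738 mol; n(KOH) added = 0.2057 x 0.03879 = 0.007979 mol.
Base is in excess by 0.007979 - 0.005738 = 0.002241 mol in a total volume of 0.06288 L.
[OH^-] = 0.002241/0.06288 = 0.03564 M, so pOH = 1.45 and pH = 14.00 - 1.45 = 12.55.

12.55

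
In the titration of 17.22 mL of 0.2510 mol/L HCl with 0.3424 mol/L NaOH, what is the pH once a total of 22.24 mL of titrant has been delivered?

12.92

n(acid) = 0.2510 x 0.01722 = 0.004322 mol; n(NaOH) added = 0.3424 x 0.02224 = 0.007615 mol.
Base is in excess by 0.007615 - 0.004322 = 0.003293 mol in a total volume of 0.03946 L.
[OH^-] = 0.003293/0.03946 = 0.08345 M, so pOH = 1.08 and pH = 14.00 - 1.08 = 12.92.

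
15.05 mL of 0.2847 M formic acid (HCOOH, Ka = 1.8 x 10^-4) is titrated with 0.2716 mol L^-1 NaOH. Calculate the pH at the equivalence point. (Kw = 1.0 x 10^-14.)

8.44

n(HCOOH) = 0.2847 x 0.01505 = 0.004285 mol; V(NaOH) at equivalence = 0.004285/0.2716 = 0.01578 L.
At equivalence all the acid is converted to HCOO-; total volume = 0.01505 + 0.01578 = 0.03083 L, so [HCOO-] = 0.004285/0.03083 = 0.1390 M.
Kb = Kw/Ka = 1.0e-14 / 1.8 x 10^-4 = 5.56e-11.
[OH^-] = sqrt(Kb x [HCOO-]) = sqrt(5.56e-11 x 0.1390) = 2.78e-6 M.
pOH = 5.56, so pH = 14.00 - 5.56 = 8.44.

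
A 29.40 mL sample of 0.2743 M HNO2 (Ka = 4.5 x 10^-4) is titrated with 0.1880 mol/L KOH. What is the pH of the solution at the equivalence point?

n(HNO2) = 0.2743 x 0.02940 = 0.008064 mol; V(KOH) at equivalence = 0.008064/0.1880 = 0.04290 L.
At equivalence all the acid is converted to NO2-; total volume = 0.02940 + 0.04290 = 0.07230 L, so [NO2-] = 0.008064/0.07230 = 0.1115 M.
Kb = Kw/Ka = 1.0e-14 / 4.5 x 10^-4 = 2.22e-11.
[OH^-] = sqrt(Kb x [NO2-]) = sqrt(2.22e-11 x 0.1115) = 1.57e-6 M.
pOH = 5.80, so pH = 14.00 - 5.80 = 8.20.

8.20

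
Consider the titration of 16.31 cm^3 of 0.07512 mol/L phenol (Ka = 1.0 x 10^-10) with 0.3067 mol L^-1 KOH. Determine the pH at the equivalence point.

11.39

n(C6H5OH) = 0.07512 x 0.01631 = 0.001225 mol; V(KOH) at equivalence = 0.001225/0.3067 = 0.003995 L.
At equivalence all the acid is converted to C6H5O-; total volume = 0.01631 + 0.003995 = 0.02030 L, so [C6H5O-] = 0.001225/0.02030 = 0.06034 M.
Kb = Kw/Ka = 1.0e-14 / 1.0 x 10^-10 = 0.000100.
[OH^-] = sqrt(Kb x [C6H5O-]) = sqrt(0.000100 x 0.06034) = 0.00246 M.
pOH = 2.61, so pH = 14.00 - 2.61 = 11.39.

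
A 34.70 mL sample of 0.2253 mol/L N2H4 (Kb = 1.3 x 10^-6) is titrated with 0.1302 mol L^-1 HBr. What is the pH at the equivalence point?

4.60

n(N2H4) = 0.2253 x 0.03470 = 0.007818 mol; V(HBr) at equivalence = 0.007818/0.1302 = 0.06005 L.
At equivalence the base is fully converted to N2H5+; total volume = 0.09475 L, so [N2H5+] = 0.007818/0.09475 = 0.08251 M.
Ka(N2H5+) = Kw/Kb = 1.0e-14 / 1.3 x 10^-6 = 7.69e-9.
[H^+] = sqrt(Ka x [N2H5+]) = sqrt(7.69e-9 x 0.08251) = 2.52e-5 M.
pH = -log(2.52e-5) = 4.60.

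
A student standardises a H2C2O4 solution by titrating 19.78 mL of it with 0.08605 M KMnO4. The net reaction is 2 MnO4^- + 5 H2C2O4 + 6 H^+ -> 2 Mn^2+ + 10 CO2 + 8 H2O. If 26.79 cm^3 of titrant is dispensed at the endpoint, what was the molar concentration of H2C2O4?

n(KMnO4) = 0.08605 x 0.02679 = 0.002305 mol.
From the balanced equation, 2 mol KMnO4 reacts with 5 mol H2C2O4, so n(H2C2O4) = 0.002305 x 5/2 = 0.005763 mol.
[H2C2O4] = 0.005763 / 0.01978 L = 0.291 M.

0.291 M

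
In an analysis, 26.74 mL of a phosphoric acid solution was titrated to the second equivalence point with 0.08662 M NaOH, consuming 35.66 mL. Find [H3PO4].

n(NaOH) = 0.08662 x 0.03566 = 0.003089 mol.
At the second equivalence point, 2 mol OH^- react per mol H3PO4, so n(H3PO4) = 0.003089 / 2 = 0.001544 mol.
[H3PO4] = 0.001544 / 0.02674 L = 0.0578 M.

0.0578 M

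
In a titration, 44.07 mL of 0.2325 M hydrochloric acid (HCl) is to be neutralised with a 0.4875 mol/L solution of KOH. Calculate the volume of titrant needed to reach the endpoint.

21.0 mL

n(HCl) = 0.2325 mol/L x 0.04407 L = 0.01025 mol.
At equivalence n(KOH) = n(HCl) = 0.01025 mol.
V(KOH) = 0.01025 / 0.4875 = 0.02102 L = 21.0 mL.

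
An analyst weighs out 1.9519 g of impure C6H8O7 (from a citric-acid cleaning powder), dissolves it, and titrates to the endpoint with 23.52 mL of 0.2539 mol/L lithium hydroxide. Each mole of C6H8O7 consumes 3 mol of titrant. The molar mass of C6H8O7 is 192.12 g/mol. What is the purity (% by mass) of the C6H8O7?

n(LiOH) = 0.2539 x 0.02352 = 0.005972 mol.
n(C6H8O7) = 0.005972 / 3 = 0.001991 mol.
mass of C6H8O7 = 0.001991 x 192.12 = 0.3824 g.
% purity = 0.3824 / 1.9519 x 100 = 19.6%.

19.6%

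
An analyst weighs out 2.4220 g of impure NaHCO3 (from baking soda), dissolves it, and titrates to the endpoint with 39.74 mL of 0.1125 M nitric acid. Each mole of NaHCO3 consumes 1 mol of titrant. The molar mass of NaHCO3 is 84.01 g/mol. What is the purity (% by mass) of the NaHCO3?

15.5%

n(HNO3) = 0.1125 x 0.03974 = 0.004471 mol.
n(NaHCO3) = 0.004471 / 1 = 0.004471 mol.
mass of NaHCO3 = 0.004471 x 84.01 = 0.3756 g.
% purity = 0.3756 / 2.4220 x 100 = 15.5%.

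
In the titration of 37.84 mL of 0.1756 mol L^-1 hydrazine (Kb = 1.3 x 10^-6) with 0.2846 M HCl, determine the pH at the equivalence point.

n(N2H4) = 0.1756 x 0.03784 = 0.006645 mol; V(HCl) at equivalence = 0.006645/0.2846 = 0.02335 L.
At equivalence the base is fully converted to N2H5+; total volume = 0.06119 L, so [N2H5+] = 0.006645/0.06119 = 0.1086 M.
Ka(N2H5+) = Kw/Kb = 1.0e-14 / 1.3 x 10^-6 = 7.69e-9.
[H^+] = sqrt(Ka x [N2H5+]) = sqrt(7.69e-9 x 0.1086) = 2.89e-5 M.
pH = -log(2.89e-5) = 4.54.

4.54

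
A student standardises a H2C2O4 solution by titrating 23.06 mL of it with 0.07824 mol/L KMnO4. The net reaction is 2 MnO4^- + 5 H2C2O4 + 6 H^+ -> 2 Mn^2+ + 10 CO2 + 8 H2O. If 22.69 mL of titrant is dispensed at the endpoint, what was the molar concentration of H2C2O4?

n(KMnO4) = 0.07824 x 0.02269 = 0.001775 mol.
From the balanced equation, 2 mol KMnO4 reacts with 5 mol H2C2O4, so n(H2C2O4) = 0.001775 x 5/2 = 0.004438 mol.
[H2C2O4] = 0.004438 / 0.02306 L = 0.192 M.

0.192 M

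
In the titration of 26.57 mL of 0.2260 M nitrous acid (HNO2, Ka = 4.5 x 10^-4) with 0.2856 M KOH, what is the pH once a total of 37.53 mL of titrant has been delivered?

12.87

n(acid) = 0.2260 x 0.02657 = 0.006005 mol; n(KOH) added = 0.2856 x 0.03753 = 0.01072 mol.
Base is in excess by 0.01072 - 0.006005 = 0.004714 mol in a total volume of 0.06410 L.
[OH^-] = 0.004714/0.06410 = 0.07354 M, so pOH = 1.13 and pH = 14.00 - 1.13 = 12.87.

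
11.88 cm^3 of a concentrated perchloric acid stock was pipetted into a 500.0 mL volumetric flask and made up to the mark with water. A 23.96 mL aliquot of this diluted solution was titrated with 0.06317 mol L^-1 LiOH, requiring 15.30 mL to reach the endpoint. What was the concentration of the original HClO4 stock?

n(LiOH) = 0.06317 x 0.01530 = 0.0009665 mol.
n(HClO4) in the aliquot = 0.0009665 mol.
[diluted HClO4] = 0.0009665 / 0.02396 = 0.04034 M.
Dilution factor = 500.0/11.88 = 42.09, so [stock] = 0.04034 x 42.09 = 1.70 M.

1.70 M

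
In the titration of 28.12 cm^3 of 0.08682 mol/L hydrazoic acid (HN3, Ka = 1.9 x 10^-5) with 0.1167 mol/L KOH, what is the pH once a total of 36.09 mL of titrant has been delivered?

n(acid) = 0.08682 x 0.02812 = 0.002441 mol; n(KOH) added = 0.1167 x 0.03609 = 0.004212 mol.
Base is in excess by 0.004212 - 0.002441 = 0.001770 mol in a total volume of 0.06421 L.
[OH^-] = 0.001770/0.06421 = 0.02757 M, so pOH = 1.56 and pH = 14.00 - 1.56 = 12.44.

12.44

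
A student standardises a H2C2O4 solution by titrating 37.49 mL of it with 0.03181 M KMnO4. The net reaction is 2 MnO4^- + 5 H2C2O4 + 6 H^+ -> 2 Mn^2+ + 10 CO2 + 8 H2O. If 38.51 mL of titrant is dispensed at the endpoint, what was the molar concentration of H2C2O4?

0.0817 M

n(KMnO4) = 0.03181 x 0.03851 = 0.001225 mol.
From the balanced equation, 2 mol KMnO4 reacts with 5 mol H2C2O4, so n(H2C2O4) = 0.001225 x 5/2 = 0.003063 mol.
[H2C2O4] = 0.003063 / 0.03749 L = 0.0817 M.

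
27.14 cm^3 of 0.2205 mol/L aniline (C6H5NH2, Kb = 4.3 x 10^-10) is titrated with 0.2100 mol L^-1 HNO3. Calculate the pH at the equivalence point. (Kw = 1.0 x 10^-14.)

2.80

n(C6H5NH2) = 0.2205 x 0.02714 = 0.005984 mol; V(HNO3) at equivalence = 0.005984/0.2100 = 0.02850 L.
At equivalence the base is fully converted to C6H5NH3+; total volume = 0.05564 L, so [C6H5NH3+] = 0.005984/0.05564 = 0.1076 M.
Ka(C6H5NH3+) = Kw/Kb = 1.0e-14 / 4.3 x 10^-10 = 2.33e-5.
[H^+] = sqrt(Ka x [C6H5NH3+]) = sqrt(2.33e-5 x 0.1076) = 0.00158 M.
pH = -log(0.00158) = 2.80.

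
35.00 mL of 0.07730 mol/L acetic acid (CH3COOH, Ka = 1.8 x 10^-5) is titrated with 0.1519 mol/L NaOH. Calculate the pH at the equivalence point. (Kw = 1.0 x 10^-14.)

n(CH3COOH) = 0.07730 x 0.03500 = 0.002706 mol; V(NaOH) at equivalence = 0.002706/0.1519 = 0.01781 L.
At equivalence all the acid is converted to CH3COO-; total volume = 0.03500 + 0.01781 = 0.05281 L, so [CH3COO-] = 0.002706/0.05281 = 0.05123 M.
Kb = Kw/Ka = 1.0e-14 / 1.8 x 10^-5 = 5.56e-10.
[OH^-] = sqrt(Kb x [CH3COO-]) = sqrt(5.56e-10 x 0.05123) = 5.33e-6 M.
pOH = 5.27, so pH = 14.00 - 5.27 = 8.73.

8.73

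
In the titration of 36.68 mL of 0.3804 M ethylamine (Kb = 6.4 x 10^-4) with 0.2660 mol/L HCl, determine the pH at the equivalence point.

n(C2H5NH2) = 0.3804 x 0.03668 = 0.01395 mol; V(HCl) at equivalence = 0.01395/0.2660 = 0.05246 L.
At equivalence the base is fully converted to C2H5NH3+; total volume = 0.08914 L, so [C2H5NH3+] = 0.01395/0.08914 = 0.1565 M.
Ka(C2H5NH3+) = Kw/Kb = 1.0e-14 / 6.4 x 10^-4 = 1.56e-11.
[H^+] = sqrt(Ka x [C2H5NH3+]) = sqrt(1.56e-11 x 0.1565) = 1.56e-6 M.
pH = -log(1.56e-6) = 5.81.

5.81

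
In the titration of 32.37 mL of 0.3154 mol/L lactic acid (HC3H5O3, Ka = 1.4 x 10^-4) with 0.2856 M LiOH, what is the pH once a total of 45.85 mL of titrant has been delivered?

12.57

n(acid) = 0.3154 x 0.03237 = 0.01021 mol; n(LiOH) added = 0.2856 x 0.04585 = 0.01309 mol.
Base is in excess by 0.01309 - 0.01021 = 0.002885 mol in a total volume of 0.07822 L.
[OH^-] = 0.002885/0.07822 = 0.03689 M, so pOH = 1.43 and pH = 14.00 - 1.43 = 12.57.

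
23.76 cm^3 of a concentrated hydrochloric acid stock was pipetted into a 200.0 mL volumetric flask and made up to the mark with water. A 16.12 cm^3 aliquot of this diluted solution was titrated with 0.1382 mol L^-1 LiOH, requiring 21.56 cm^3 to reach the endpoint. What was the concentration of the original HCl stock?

1.56 M

n(LiOH) = 0.1382 x 0.02156 = 0.002980 mol.
n(HCl) in the aliquot = 0.002980 mol.
[diluted HCl] = 0.002980 / 0.01612 = 0.1848 M.
Dilution factor = 200.0/23.76 = 8.418, so [stock] = 0.1848 x 8.418 = 1.56 M.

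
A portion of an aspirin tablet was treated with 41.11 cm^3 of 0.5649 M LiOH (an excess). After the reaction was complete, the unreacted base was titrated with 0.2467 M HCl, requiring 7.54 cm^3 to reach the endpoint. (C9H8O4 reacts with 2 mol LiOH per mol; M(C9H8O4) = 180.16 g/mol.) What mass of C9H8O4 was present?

1.92 g

Total n(LiOH) added = 0.5649 x 0.04111 = 0.02322 mol.
n(HCl) used = 0.2467 x 0.007540 = 0.001860 mol, which equals the excess n(LiOH).
So n(LiOH) consumed by the sample = 0.02322 - 0.001860 = 0.02136 mol.
n(C9H8O4) = 0.02136 / 2 = 0.01068 mol.
mass = 0.01068 mol x 180.16 g/mol = 1.92 g.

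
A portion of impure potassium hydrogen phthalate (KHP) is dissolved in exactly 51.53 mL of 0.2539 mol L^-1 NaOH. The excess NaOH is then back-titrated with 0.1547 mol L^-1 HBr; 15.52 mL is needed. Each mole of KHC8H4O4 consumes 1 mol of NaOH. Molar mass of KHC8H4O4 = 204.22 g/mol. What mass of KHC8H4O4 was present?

2.18 g

Total n(NaOH) added = 0.2539 x 0.05153 = 0.01308 mol.
n(HBr) used = 0.1547 x 0.01552 = 0.002401 mol, which equals the excess n(NaOH).
So n(NaOH) consumed by the sample = 0.01308 - 0.002401 = 0.01068 mol.
n(KHC8H4O4) = 0.01068 / 1 = 0.01068 mol.
mass = 0.01068 mol x 204.22 g/mol = 2.18 g.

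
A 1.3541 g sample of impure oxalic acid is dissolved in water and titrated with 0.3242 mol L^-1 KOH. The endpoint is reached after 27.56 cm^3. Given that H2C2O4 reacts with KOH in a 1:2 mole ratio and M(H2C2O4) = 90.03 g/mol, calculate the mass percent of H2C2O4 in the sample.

n(KOH) = 0.3242 x 0.02756 = 0.008935 mol.
n(H2C2O4) = 0.008935 / 2 = 0.004467 mol.
mass of H2C2O4 = 0.004467 x 90.03 = 0.4022 g.
% purity = 0.4022 / 1.3541 x 100 = 29.7%.

29.7%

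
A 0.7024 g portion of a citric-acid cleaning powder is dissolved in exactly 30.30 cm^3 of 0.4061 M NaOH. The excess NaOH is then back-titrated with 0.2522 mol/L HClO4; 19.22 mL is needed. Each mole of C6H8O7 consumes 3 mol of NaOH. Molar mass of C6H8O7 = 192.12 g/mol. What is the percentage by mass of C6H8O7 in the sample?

Total n(NaOH) added = 0.4061 x 0.03030 = 0.01230 mol.
n(HClO4) used = 0.2522 x 0.01922 = 0.004847 mol, which equals the excess n(NaOH).
So n(NaOH) consumed by the sample = 0.01230 - 0.004847 = 0.007458 mol.
n(C6H8O7) = 0.007458 / 3 = 0.002486 mol.
mass C6H8O7 = 0.002486 x 192.12 = 0.4776 g, so %C6H8O7 = 0.4776/0.7024 x 100 = 68.0%.

68.0%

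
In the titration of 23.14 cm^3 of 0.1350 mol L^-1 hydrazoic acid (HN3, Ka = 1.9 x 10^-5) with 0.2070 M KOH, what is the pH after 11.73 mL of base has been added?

5.26

Initial n(HN3) = 0.1350 x 0.02314 = 0.003124 mol.
n(KOH) added = 0.2070 x 0.01173 = 0.002428 mol, converting that many moles of HN3 to N3-.
Remaining n(HN3) = 0.0006958 mol; n(N3-) = 0.002428 mol.
By Henderson-Hasselbalch, pH = pKa + log([A^-]/[HA]) = 4.72 + log(0.002428/0.0006958) = 4.72 + (+0.54) = 5.26.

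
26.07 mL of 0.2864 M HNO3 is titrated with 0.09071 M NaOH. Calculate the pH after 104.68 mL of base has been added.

12.19

n(acid) = 0.2864 x 0.02607 = 0.007466 mol; n(NaOH) added = 0.09071 x 0.1047 = 0.009496 mol.
Base is in excess by 0.009496 - 0.007466 = 0.002029 mol in a total volume of 0.1308 L.
[OH^-] = 0.002029/0.1308 = 0.01552 M, so pOH = 1.81 and pH = 14.00 - 1.81 = 12.19.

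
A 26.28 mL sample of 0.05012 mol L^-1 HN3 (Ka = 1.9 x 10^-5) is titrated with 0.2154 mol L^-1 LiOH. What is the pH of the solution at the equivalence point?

n(HN3) = 0.05012 x 0.02628 = 0.001317 mol; V(LiOH) at equivalence = 0.001317/0.2154 = 0.006115 L.
At equivalence all the acid is converted to N3-; total volume = 0.02628 + 0.006115 = 0.03239 L, so [N3-] = 0.001317/0.03239 = 0.04066 M.
Kb = Kw/Ka = 1.0e-14 / 1.9 x 10^-5 = 5.26e-10.
[OH^-] = sqrt(Kb x [N3-]) = sqrt(5.26e-10 x 0.04066) = 4.63e-6 M.
pOH = 5.33, so pH = 14.00 - 5.33 = 8.67.

8.67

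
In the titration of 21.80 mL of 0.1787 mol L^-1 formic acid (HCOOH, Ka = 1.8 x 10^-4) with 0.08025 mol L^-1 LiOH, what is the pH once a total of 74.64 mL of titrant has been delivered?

n(acid) = 0.1787 x 0.02180 = 0.003896 mol; n(LiOH) added = 0.08025 x 0.07464 = 0.005990 mol.
Base is in excess by 0.005990 - 0.003896 = 0.002094 mol in a total volume of 0.09644 L.
[OH^-] = 0.002094/0.09644 = 0.02172 M, so pOH = 1.66 and pH = 14.00 - 1.66 = 12.34.

12.34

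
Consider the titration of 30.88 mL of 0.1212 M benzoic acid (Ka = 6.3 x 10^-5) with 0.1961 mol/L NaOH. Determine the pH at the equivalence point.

8.54

n(C6H5COOH) = 0.1212 x 0.03088 = 0.003743 mol; V(NaOH) at equivalence = 0.003743/0.1961 = 0.01909 L.
At equivalence all the acid is converted to C6H5COO-; total volume = 0.03088 + 0.01909 = 0.04997 L, so [C6H5COO-] = 0.003743/0.04997 = 0.07490 M.
Kb = Kw/Ka = 1.0e-14 / 6.3 x 10^-5 = 1.59e-10.
[OH^-] = sqrt(Kb x [C6H5COO-]) = sqrt(1.59e-10 x 0.07490) = 3.45e-6 M.
pOH = 5.46, so pH = 14.00 - 5.46 = 8.54.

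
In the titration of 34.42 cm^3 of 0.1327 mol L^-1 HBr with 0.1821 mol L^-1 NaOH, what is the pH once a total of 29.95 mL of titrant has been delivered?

12.14

n(acid) = 0.1327 x 0.03442 = 0.004568 mol; n(NaOH) added = 0.1821 x 0.02995 = 0.005454 mol.
Base is in excess by 0.005454 - 0.004568 = 0.0008864 mol in a total volume of 0.06437 L.
[OH^-] = 0.0008864/0.06437 = 0.01377 M, so pOH = 1.86 and pH = 14.00 - 1.86 = 12.14.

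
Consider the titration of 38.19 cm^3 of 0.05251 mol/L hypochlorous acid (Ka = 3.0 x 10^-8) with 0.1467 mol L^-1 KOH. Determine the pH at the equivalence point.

n(HClO) = 0.05251 x 0.03819 = 0.002005 mol; V(KOH) at equivalence = 0.002005/0.1467 = 0.01367 L.
At equivalence all the acid is converted to ClO-; total volume = 0.03819 + 0.01367 = 0.05186 L, so [ClO-] = 0.002005/0.05186 = 0.03867 M.
Kb = Kw/Ka = 1.0e-14 / 3.0 x 10^-8 = 3.33e-7.
[OH^-] = sqrt(Kb x [ClO-]) = sqrt(3.33e-7 x 0.03867) = 0.000114 M.
pOH = 3.94, so pH = 14.00 - 3.94 = 10.06.

10.06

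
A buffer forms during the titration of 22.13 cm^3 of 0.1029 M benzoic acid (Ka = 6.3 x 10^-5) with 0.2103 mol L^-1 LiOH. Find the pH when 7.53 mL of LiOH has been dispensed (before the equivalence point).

Initial n(C6H5COOH) = 0.1029 x 0.02213 = 0.002277 mol.
n(LiOH) added = 0.2103 x 0.007530 = 0.001584 mol, converting that many moles of C6H5COOH to C6H5COO-.
Remaining n(C6H5COOH) = 0.0006936 mol; n(C6H5COO-) = 0.001584 mol.
By Henderson-Hasselbalch, pH = pKa + log([A^-]/[HA]) = 4.20 + log(0.001584/0.0006936) = 4.20 + (+0.36) = 4.56.

4.56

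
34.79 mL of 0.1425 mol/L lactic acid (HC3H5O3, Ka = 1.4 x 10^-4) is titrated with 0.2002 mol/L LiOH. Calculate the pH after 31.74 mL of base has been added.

12.32

n(acid) = 0.1425 x 0.03479 = 0.004958 mol; n(LiOH) added = 0.2002 x 0.03174 = 0.006354 mol.
Base is in excess by 0.006354 - 0.004958 = 0.001397 mol in a total volume of 0.06653 L.
[OH^-] = 0.001397/0.06653 = 0.02099 M, so pOH = 1.68 and pH = 14.00 - 1.68 = 12.32.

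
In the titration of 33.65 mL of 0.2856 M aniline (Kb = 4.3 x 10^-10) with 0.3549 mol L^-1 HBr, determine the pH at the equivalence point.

2.72

n(C6H5NH2) = 0.2856 x 0.03365 = 0.009610 mol; V(HBr) at equivalence = 0.009610/0.3549 = 0.02708 L.
At equivalence the base is fully converted to C6H5NH3+; total volume = 0.06073 L, so [C6H5NH3+] = 0.009610/0.06073 = 0.1583 M.
Ka(C6H5NH3+) = Kw/Kb = 1.0e-14 / 4.3 x 10^-10 = 2.33e-5.
[H^+] = sqrt(Ka x [C6H5NH3+]) = sqrt(2.33e-5 x 0.1583) = 0.00192 M.
pH = -log(0.00192) = 2.72.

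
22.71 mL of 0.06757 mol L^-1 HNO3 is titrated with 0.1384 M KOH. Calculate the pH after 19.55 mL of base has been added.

12.44

n(acid) = 0.06757 x 0.02271 = 0.001535 mol; n(KOH) added = 0.1384 x 0.01955 = 0.002706 mol.
Base is in excess by 0.002706 - 0.001535 = 0.001171 mol in a total volume of 0.04226 L.
[OH^-] = 0.001171/0.04226 = 0.02771 M, so pOH = 1.56 and pH = 14.00 - 1.56 = 12.44.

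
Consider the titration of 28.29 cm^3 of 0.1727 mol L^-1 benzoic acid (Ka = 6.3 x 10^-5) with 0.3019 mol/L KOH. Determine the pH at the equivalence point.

n(C6H5COOH) = 0.1727 x 0.02829 = 0.004886 mol; V(KOH) at equivalence = 0.004886/0.3019 = 0.01618 L.
At equivalence all the acid is converted to C6H5COO-; total volume = 0.02829 + 0.01618 = 0.04447 L, so [C6H5COO-] = 0.004886/0.04447 = 0.1099 M.
Kb = Kw/Ka = 1.0e-14 / 6.3 x 10^-5 = 1.59e-10.
[OH^-] = sqrt(Kb x [C6H5COO-]) = sqrt(1.59e-10 x 0.1099) = 4.18e-6 M.
pOH = 5.38, so pH = 14.00 - 5.38 = 8.62.

8.62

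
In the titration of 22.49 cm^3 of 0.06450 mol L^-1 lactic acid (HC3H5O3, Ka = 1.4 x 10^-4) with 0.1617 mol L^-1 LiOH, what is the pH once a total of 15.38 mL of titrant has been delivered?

12.44

n(acid) = 0.06450 x 0.02249 = 0.001451 mol; n(LiOH) added = 0.1617 x 0.01538 = 0.002487 mol.
Base is in excess by 0.002487 - 0.001451 = 0.001036 mol in a total volume of 0.03787 L.
[OH^-] = 0.001036/0.03787 = 0.02737 M, so pOH = 1.56 and pH = 14.00 - 1.56 = 12.44.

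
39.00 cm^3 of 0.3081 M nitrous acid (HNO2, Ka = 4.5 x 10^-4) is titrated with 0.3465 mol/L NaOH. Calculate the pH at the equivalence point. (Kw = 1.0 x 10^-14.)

8.28

n(HNO2) = 0.3081 x 0.03900 = 0.01202 mol; V(NaOH) at equivalence = 0.01202/0.3465 = 0.03468 L.
At equivalence all the acid is converted to NO2-; total volume = 0.03900 + 0.03468 = 0.07368 L, so [NO2-] = 0.01202/0.07368 = 0.1631 M.
Kb = Kw/Ka = 1.0e-14 / 4.5 x 10^-4 = 2.22e-11.
[OH^-] = sqrt(Kb x [NO2-]) = sqrt(2.22e-11 x 0.1631) = 1.90e-6 M.
pOH = 5.72, so pH = 14.00 - 5.72 = 8.28.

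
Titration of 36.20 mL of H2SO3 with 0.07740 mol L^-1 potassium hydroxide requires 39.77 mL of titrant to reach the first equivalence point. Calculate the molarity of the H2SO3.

n(KOH) = 0.07740 x 0.03977 = 0.003078 mol.
At the first equivalence point, 1 mol OH^- react per mol H2SO3, so n(H2SO3) = 0.003078 / 1 = 0.003078 mol.
[H2SO3] = 0.003078 / 0.03620 L = 0.0850 M.

0.0850 M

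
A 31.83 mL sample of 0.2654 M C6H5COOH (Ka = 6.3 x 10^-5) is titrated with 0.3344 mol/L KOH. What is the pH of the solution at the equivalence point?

8.69

n(C6H5COOH) = 0.2654 x 0.03183 = 0.008448 mol; V(KOH) at equivalence = 0.008448/0.3344 = 0.02526 L.
At equivalence all the acid is converted to C6H5COO-; total volume = 0.03183 + 0.02526 = 0.05709 L, so [C6H5COO-] = 0.008448/0.05709 = 0.1480 M.
Kb = Kw/Ka = 1.0e-14 / 6.3 x 10^-5 = 1.59e-10.
[OH^-] = sqrt(Kb x [C6H5COO-]) = sqrt(1.59e-10 x 0.1480) = 4.85e-6 M.
pOH = 5.31, so pH = 14.00 - 5.31 = 8.69.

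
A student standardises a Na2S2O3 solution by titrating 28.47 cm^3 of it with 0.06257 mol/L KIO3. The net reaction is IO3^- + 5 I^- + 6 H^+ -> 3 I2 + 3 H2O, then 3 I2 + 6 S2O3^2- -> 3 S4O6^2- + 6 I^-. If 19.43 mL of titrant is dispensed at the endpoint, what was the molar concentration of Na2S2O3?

0.256 M

n(KIO3) = 0.06257 x 0.01943 = 0.001216 mol.
From the balanced equation, 1 mol KIO3 reacts with 6 mol Na2S2O3, so n(Na2S2O3) = 0.001216 x 6/1 = 0.007294 mol.
[Na2S2O3] = 0.007294 / 0.02847 L = 0.256 M.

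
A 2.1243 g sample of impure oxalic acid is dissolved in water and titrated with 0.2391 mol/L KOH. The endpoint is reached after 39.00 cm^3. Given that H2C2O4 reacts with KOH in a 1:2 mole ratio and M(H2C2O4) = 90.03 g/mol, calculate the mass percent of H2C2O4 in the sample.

n(KOH) = 0.2391 x 0.03900 = 0.009325 mol.
n(H2C2O4) = 0.009325 / 2 = 0.004662 mol.
mass of H2C2O4 = 0.004662 x 90.03 = 0.4198 g.
% purity = 0.4198 / 2.1243 x 100 = 19.8%.

19.8%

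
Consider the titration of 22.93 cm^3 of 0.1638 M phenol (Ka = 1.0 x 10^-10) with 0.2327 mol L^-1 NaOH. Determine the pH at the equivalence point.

n(C6H5OH) = 0.1638 x 0.02293 = 0.003756 mol; V(NaOH) at equivalence = 0.003756/0.2327 = 0.01614 L.
At equivalence all the acid is converted to C6H5O-; total volume = 0.02293 + 0.01614 = 0.03907 L, so [C6H5O-] = 0.003756/0.03907 = 0.09613 M.
Kb = Kw/Ka = 1.0e-14 / 1.0 x 10^-10 = 0.000100.
[OH^-] = sqrt(Kb x [C6H5O-]) = sqrt(0.000100 x 0.09613) = 0.00310 M.
pOH = 2.51, so pH = 14.00 - 2.51 = 11.49.

11.49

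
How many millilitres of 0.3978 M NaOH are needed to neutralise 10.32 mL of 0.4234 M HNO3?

11.0 mL

n(HNO3) = 0.4234 mol/L x 0.01032 L = 0.004369 mol.
At equivalence n(NaOH) = n(HNO3) = 0.004369 mol.
V(NaOH) = 0.004369 / 0.3978 = 0.01098 L = 11.0 mL.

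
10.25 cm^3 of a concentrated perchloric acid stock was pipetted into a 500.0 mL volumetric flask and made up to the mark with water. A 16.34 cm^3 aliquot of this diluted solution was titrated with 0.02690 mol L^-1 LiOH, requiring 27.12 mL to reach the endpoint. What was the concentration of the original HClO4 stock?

n(LiOH) = 0.02690 x 0.02712 = 0.0007295 mol.
n(HClO4) in the aliquot = 0.0007295 mol.
[diluted HClO4] = 0.0007295 / 0.01634 = 0.04465 M.
Dilution factor = 500.0/10.25 = 48.78, so [stock] = 0.04465 x 48.78 = 2.18 M.

2.18 M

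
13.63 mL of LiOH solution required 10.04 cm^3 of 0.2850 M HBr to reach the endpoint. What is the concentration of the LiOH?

n(HBr) delivered = 0.2850 x 0.01004 = 0.002861 mol.
For a 1:1 reaction, n(LiOH) = 0.002861 mol.
[LiOH] = 0.002861 mol / 0.01363 L = 0.210 M.

0.210 M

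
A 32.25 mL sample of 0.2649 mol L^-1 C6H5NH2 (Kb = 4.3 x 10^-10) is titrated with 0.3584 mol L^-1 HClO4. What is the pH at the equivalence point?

2.73

n(C6H5NH2) = 0.2649 x 0.03225 = 0.008543 mol; V(HClO4) at equivalence = 0.008543/0.3584 = 0.02384 L.
At equivalence the base is fully converted to C6H5NH3+; total volume = 0.05609 L, so [C6H5NH3+] = 0.008543/0.05609 = 0.1523 M.
Ka(C6H5NH3+) = Kw/Kb = 1.0e-14 / 4.3 x 10^-10 = 2.33e-5.
[H^+] = sqrt(Ka x [C6H5NH3+]) = sqrt(2.33e-5 x 0.1523) = 0.00188 M.
pH = -log(0.00188) = 2.73.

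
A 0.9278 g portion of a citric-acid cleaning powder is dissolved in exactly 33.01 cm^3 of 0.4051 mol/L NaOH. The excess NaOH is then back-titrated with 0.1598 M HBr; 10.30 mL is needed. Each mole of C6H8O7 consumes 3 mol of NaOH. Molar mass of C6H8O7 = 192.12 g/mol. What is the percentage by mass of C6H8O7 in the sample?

Total n(NaOH) added = 0.4051 x 0.03301 = 0.01337 mol.
n(HBr) used = 0.1598 x 0.01030 = 0.001646 mol, which equals the excess n(NaOH).
So n(NaOH) consumed by the sample = 0.01337 - 0.001646 = 0.01173 mol.
n(C6H8O7) = 0.01173 / 3 = 0.003909 mol.
mass C6H8O7 = 0.003909 x 192.12 = 0.7510 g, so %C6H8O7 = 0.7510/0.9278 x 100 = 80.9%.

80.9%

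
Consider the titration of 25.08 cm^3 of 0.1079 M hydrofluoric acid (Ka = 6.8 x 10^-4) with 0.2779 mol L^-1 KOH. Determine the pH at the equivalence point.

8.03

n(HF) = 0.1079 x 0.02508 = 0.002706 mol; V(KOH) at equivalence = 0.002706/0.2779 = 0.009738 L.
At equivalence all the acid is converted to F-; total volume = 0.02508 + 0.009738 = 0.03482 L, so [F-] = 0.002706/0.03482 = 0.07772 M.
Kb = Kw/Ka = 1.0e-14 / 6.8 x 10^-4 = 1.47e-11.
[OH^-] = sqrt(Kb x [F-]) = sqrt(1.47e-11 x 0.07772) = 1.07e-6 M.
pOH = 5.97, so pH = 14.00 - 5.97 = 8.03.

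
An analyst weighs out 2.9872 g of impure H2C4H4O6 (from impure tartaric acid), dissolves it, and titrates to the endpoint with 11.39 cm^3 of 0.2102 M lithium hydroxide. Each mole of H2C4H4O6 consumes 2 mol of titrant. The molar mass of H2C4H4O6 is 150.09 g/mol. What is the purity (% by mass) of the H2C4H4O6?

6.01%

n(LiOH) = 0.2102 x 0.01139 = 0.002394 mol.
n(H2C4H4O6) = 0.002394 / 2 = 0.001197 mol.
mass of H2C4H4O6 = 0.001197 x 150.09 = 0.1797 g.
% purity = 0.1797 / 2.9872 x 100 = 6.01%.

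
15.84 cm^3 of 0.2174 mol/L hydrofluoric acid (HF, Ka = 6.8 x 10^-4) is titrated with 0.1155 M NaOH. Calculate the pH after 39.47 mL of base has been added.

n(acid) = 0.2174 x 0.01584 = 0.003444 mol; n(NaOH) added = 0.1155 x 0.03947 = 0.004559 mol.
Base is in excess by 0.004559 - 0.003444 = 0.001115 mol in a total volume of 0.05531 L.
[OH^-] = 0.001115/0.05531 = 0.02016 M, so pOH = 1.70 and pH = 14.00 - 1.70 = 12.30.

12.30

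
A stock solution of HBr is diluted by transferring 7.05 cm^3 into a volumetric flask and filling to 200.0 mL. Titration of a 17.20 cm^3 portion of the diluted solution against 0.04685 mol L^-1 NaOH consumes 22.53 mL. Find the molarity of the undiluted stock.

n(NaOH) = 0.04685 x 0.02253 = 0.001056 mol.
n(HBr) in the aliquot = 0.001056 mol.
[diluted HBr] = 0.001056 / 0.01720 = 0.06137 M.
Dilution factor = 200.0/7.050 = 28.37, so [stock] = 0.06137 x 28.37 = 1.74 M.

1.74 M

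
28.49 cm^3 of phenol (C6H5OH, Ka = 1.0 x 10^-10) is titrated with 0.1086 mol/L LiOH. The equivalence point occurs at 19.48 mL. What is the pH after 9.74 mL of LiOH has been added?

9.74 mL is exactly half the equivalence volume (19.48/2), i.e. the half-equivalence point.
There, n(HA) = n(A^-), so pH = pKa = -log(1.0 x 10^-10) = 10.00.

10.00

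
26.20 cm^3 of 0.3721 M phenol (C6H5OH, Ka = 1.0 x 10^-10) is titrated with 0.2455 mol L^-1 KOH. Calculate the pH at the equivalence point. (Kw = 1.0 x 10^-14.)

11.59

n(C6H5OH) = 0.3721 x 0.02620 = 0.009749 mol; V(KOH) at equivalence = 0.009749/0.2455 = 0.03971 L.
At equivalence all the acid is converted to C6H5O-; total volume = 0.02620 + 0.03971 = 0.06591 L, so [C6H5O-] = 0.009749/0.06591 = 0.1479 M.
Kb = Kw/Ka = 1.0e-14 / 1.0 x 10^-10 = 0.000100.
[OH^-] = sqrt(Kb x [C6H5O-]) = sqrt(0.000100 x 0.1479) = 0.00385 M.
pOH = 2.41, so pH = 14.00 - 2.41 = 11.59.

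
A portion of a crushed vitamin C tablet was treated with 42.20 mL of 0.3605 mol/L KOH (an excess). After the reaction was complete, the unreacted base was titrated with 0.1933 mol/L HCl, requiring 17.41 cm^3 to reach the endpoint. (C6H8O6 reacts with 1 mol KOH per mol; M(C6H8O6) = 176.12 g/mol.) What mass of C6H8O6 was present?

2.09 g

Total n(KOH) added = 0.3605 x 0.04220 = 0.01521 mol.
n(HCl) used = 0.1933 x 0.01741 = 0.003365 mol, which equals the excess n(KOH).
So n(KOH) consumed by the sample = 0.01521 - 0.003365 = 0.01185 mol.
n(C6H8O6) = 0.01185 / 1 = 0.01185 mol.
mass = 0.01185 mol x 176.12 g/mol = 2.09 g.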